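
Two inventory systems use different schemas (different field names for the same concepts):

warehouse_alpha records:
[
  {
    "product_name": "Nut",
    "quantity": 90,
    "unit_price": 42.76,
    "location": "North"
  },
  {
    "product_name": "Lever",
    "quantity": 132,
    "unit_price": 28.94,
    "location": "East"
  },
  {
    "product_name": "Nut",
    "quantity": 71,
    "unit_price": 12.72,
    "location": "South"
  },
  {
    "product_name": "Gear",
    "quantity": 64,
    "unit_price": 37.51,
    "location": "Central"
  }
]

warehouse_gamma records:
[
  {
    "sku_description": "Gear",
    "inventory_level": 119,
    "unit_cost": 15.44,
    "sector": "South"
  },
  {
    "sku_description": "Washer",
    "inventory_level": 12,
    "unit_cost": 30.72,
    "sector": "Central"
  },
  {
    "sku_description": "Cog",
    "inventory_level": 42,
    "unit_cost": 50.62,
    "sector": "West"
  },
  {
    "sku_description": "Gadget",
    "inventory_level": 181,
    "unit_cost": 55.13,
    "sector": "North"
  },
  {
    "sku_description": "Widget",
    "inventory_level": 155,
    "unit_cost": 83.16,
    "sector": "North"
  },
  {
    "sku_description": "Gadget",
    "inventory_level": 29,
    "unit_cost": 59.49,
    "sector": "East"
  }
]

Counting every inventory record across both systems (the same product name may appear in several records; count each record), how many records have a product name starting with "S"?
0

Schema mapping: "product_name" (warehouse_alpha) = "sku_description" (warehouse_gamma) = product name

Records with product name starting with "S" in warehouse_alpha: 0
Records with product name starting with "S" in warehouse_gamma: 0

Total: 0 + 0 = 0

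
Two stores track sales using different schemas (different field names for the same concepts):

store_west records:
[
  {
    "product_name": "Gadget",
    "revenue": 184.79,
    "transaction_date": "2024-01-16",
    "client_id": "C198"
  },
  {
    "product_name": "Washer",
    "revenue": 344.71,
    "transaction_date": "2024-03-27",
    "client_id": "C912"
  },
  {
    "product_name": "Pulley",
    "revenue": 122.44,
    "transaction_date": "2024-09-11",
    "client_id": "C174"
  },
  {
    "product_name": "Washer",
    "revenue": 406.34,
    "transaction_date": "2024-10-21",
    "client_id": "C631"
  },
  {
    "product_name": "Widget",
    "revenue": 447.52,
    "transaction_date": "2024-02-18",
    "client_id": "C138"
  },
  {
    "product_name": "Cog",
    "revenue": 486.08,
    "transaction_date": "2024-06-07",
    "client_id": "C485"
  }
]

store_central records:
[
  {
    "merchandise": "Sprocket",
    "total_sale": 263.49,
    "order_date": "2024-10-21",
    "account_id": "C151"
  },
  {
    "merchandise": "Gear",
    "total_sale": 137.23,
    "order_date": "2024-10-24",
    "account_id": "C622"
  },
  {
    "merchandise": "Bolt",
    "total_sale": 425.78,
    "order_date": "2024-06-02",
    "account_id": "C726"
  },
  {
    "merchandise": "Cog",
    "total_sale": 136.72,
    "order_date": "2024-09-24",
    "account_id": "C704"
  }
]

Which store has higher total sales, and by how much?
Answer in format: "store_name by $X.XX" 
store_west by $1028.66

Schema mapping: "revenue" (store_west) = "total_sale" (store_central) = sale amount

Total for store_west: 1991.88
Total for store_central: 963.22

Difference: |1991.88 - 963.22| = 1028.66
store_west has higher sales by $1028.66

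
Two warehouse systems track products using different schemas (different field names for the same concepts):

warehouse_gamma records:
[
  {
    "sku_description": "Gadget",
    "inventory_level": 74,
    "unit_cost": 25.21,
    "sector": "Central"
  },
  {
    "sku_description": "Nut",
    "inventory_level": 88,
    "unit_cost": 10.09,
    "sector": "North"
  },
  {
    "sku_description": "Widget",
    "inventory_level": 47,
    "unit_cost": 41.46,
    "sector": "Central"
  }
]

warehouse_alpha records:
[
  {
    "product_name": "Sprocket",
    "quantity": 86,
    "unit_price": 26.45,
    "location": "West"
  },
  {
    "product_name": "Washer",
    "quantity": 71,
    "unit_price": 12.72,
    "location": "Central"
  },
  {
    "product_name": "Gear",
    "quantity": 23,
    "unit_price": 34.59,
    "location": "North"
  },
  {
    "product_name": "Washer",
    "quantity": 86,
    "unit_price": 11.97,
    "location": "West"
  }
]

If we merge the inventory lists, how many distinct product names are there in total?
6

Schema mapping: "sku_description" (warehouse_gamma) = "product_name" (warehouse_alpha) = product name

Products in warehouse_gamma: ['Gadget', 'Nut', 'Widget']
Products in warehouse_alpha: ['Gear', 'Sprocket', 'Washer']

Union (unique products): ['Gadget', 'Gear', 'Nut', 'Sprocket', 'Washer', 'Widget']
Count: 6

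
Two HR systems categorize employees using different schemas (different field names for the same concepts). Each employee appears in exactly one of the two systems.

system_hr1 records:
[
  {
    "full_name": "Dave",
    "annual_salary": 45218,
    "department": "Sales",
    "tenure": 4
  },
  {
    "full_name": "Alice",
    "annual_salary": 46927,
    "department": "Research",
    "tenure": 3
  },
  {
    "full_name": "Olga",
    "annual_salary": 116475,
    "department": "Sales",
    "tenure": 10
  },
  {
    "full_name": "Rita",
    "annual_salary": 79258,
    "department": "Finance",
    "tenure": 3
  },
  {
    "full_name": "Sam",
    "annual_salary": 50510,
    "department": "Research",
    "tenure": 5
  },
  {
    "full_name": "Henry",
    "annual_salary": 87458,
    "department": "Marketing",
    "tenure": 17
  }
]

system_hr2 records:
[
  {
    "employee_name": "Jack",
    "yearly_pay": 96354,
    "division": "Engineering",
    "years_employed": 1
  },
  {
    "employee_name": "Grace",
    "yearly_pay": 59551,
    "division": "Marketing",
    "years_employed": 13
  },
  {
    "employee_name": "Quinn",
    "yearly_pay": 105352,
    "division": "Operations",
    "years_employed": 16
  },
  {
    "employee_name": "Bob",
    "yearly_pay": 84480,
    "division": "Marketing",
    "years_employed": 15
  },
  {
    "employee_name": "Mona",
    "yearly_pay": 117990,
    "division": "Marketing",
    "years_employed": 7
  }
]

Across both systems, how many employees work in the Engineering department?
1

Schema mapping: "department" (system_hr1) = "division" (system_hr2) = department

Engineering employees in system_hr1: 0
Engineering employees in system_hr2: 1

Total in Engineering: 0 + 1 = 1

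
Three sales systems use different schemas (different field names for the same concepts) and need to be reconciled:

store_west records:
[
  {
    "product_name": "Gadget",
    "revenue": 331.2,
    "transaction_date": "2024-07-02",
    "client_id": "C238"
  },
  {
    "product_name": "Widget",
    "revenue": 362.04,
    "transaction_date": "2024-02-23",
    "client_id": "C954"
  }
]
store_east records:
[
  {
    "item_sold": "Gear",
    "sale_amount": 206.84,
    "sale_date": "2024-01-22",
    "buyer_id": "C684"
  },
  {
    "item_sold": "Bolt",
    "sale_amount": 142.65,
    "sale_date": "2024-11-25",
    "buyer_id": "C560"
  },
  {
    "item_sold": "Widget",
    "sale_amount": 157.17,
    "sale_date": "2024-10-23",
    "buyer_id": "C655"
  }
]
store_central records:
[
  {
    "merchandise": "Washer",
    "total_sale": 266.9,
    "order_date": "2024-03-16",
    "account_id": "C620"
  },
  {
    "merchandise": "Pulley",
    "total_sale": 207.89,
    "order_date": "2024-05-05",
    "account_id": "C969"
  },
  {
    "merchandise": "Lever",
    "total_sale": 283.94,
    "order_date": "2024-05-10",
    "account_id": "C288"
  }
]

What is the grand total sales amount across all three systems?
1958.63

Schema reconciliation - all amount fields map to sale amount:

store_west (revenue): 693.24
store_east (sale_amount): 506.66
store_central (total_sale): 758.73

Grand total: 1958.63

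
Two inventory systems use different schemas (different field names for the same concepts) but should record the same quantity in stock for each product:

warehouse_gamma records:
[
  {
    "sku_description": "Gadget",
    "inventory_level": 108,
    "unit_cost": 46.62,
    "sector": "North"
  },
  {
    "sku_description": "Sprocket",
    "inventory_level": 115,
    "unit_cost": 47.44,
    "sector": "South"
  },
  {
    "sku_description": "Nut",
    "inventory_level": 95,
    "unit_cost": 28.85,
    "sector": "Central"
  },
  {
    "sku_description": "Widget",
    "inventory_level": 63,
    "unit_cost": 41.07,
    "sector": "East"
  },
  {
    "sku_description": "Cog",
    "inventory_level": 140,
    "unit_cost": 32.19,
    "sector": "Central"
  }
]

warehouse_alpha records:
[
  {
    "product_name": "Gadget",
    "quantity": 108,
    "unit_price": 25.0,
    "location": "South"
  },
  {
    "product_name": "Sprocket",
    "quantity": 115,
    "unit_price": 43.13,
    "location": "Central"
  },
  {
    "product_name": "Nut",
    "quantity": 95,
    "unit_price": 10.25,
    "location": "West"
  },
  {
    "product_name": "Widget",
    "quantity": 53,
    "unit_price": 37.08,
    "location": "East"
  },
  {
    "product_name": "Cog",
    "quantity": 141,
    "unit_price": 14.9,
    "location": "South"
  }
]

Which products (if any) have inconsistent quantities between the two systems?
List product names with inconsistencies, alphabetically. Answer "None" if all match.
Cog, Widget

Schema mappings:
- "sku_description" (warehouse_gamma) = "product_name" (warehouse_alpha) = product name
- "inventory_level" (warehouse_gamma) = "quantity" (warehouse_alpha) = quantity

Comparison:
  Gadget: 108 vs 108 - MATCH
  Sprocket: 115 vs 115 - MATCH
  Nut: 95 vs 95 - MATCH
  Widget: 63 vs 53 - MISMATCH
  Cog: 140 vs 141 - MISMATCH

Products with inconsistencies: Cog, Widget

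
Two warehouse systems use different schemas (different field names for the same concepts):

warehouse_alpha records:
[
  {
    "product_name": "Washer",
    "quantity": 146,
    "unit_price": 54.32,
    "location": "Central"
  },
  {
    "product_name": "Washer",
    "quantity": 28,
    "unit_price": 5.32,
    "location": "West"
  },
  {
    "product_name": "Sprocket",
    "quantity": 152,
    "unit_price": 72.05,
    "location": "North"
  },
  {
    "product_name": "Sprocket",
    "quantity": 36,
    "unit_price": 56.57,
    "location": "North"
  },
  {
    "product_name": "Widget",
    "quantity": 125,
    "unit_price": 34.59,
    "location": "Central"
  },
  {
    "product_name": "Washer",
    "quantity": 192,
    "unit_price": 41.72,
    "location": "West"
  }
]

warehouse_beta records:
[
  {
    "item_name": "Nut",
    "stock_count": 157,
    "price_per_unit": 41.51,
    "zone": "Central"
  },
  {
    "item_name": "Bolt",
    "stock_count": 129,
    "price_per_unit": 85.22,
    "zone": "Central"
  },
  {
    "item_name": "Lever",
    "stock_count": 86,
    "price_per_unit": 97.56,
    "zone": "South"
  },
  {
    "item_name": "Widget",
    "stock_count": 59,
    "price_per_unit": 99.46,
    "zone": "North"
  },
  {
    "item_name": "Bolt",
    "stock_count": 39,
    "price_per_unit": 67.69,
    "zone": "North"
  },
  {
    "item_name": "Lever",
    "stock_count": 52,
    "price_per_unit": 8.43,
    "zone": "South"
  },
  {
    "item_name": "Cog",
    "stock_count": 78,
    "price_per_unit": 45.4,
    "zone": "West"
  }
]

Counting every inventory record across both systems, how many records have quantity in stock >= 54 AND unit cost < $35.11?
1

Schema mappings:
- "quantity" (warehouse_alpha) = "stock_count" (warehouse_beta) = quantity
- "unit_price" (warehouse_alpha) = "price_per_unit" (warehouse_beta) = unit cost

Records meeting both conditions in warehouse_alpha: 1
Records meeting both conditions in warehouse_beta: 0

Total: 1 + 0 = 1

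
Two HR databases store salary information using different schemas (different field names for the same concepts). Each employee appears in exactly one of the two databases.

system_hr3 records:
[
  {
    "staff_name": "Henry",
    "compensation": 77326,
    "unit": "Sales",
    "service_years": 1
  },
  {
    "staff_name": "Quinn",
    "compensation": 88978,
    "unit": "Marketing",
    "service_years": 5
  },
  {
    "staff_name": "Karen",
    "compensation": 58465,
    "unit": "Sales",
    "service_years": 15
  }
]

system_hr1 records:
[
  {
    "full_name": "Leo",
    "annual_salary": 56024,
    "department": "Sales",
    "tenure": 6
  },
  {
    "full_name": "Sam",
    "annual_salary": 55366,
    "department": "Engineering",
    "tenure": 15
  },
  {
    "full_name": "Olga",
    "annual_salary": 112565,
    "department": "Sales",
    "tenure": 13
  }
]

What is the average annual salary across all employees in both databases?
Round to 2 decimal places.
74787.33

Schema mapping: "compensation" (system_hr3) = "annual_salary" (system_hr1) = annual salary

All salaries: [77326, 88978, 58465, 56024, 55366, 112565]
Sum: 448724
Count: 6
Average: 448724 / 6 = 74787.33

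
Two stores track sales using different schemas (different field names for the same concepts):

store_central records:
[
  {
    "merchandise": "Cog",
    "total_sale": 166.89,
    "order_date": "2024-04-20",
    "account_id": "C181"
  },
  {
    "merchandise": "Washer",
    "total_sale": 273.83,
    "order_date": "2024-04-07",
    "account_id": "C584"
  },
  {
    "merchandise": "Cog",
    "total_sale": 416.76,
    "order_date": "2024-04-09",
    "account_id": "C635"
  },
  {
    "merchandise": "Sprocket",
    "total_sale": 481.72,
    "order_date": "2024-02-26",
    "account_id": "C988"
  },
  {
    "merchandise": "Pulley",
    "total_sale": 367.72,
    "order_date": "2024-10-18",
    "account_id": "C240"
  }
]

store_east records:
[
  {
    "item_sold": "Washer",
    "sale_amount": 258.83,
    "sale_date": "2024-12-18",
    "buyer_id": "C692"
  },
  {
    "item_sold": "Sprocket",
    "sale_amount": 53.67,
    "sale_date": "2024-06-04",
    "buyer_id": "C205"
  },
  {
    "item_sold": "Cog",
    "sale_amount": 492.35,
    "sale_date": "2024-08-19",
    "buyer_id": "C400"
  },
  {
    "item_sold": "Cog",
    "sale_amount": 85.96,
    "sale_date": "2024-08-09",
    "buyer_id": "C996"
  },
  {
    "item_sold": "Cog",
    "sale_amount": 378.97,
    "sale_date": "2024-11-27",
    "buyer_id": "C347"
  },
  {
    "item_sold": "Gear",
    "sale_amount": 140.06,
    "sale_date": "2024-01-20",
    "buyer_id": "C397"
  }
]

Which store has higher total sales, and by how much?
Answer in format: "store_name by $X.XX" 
store_central by $297.08

Schema mapping: "total_sale" (store_central) = "sale_amount" (store_east) = sale amount

Total for store_central: 1706.92
Total for store_east: 1409.84

Difference: |1706.92 - 1409.84| = 297.08
store_central has higher sales by $297.08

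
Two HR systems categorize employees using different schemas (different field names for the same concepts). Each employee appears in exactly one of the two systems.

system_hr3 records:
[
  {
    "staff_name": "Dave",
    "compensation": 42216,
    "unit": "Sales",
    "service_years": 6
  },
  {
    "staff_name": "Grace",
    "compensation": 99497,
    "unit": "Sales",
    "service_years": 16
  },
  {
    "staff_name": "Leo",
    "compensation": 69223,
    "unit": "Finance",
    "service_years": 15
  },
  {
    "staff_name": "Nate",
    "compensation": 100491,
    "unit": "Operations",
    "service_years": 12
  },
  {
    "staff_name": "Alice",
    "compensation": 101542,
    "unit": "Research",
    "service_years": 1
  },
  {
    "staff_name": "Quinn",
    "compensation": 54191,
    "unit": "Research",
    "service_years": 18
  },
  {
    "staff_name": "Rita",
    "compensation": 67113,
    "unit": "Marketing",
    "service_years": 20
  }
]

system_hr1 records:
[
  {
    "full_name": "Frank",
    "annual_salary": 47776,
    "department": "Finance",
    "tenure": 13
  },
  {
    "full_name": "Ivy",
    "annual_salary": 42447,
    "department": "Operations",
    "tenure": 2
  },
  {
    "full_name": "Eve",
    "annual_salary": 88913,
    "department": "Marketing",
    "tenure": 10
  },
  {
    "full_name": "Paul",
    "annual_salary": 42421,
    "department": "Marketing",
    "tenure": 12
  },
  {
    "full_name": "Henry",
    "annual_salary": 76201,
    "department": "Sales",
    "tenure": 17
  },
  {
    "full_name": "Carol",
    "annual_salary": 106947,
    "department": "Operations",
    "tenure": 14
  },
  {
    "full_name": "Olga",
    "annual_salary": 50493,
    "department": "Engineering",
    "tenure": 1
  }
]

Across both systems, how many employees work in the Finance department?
2

Schema mapping: "unit" (system_hr3) = "department" (system_hr1) = department

Finance employees in system_hr3: 1
Finance employees in system_hr1: 1

Total in Finance: 1 + 1 = 2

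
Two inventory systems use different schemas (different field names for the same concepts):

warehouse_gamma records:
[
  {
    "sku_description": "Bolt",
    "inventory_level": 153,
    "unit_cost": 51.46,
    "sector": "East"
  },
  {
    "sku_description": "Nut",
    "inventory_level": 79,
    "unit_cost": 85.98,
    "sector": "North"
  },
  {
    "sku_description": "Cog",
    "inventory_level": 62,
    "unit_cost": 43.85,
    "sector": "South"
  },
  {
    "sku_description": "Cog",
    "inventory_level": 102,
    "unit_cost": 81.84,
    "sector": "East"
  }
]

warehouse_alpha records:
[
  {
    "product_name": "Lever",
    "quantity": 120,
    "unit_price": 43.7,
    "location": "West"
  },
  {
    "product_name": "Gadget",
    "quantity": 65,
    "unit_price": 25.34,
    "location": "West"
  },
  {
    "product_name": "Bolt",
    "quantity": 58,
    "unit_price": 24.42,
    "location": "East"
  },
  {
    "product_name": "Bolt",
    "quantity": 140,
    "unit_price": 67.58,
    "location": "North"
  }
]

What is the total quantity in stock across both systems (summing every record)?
779

To reconcile these schemas, identify the field holding the quantity in stock in each system:
1. In warehouse_gamma it is "inventory_level"
2. In warehouse_alpha it is "quantity"

From warehouse_gamma: 153 + 79 + 62 + 102 = 396
From warehouse_alpha: 120 + 65 + 58 + 140 = 383

Total: 396 + 383 = 779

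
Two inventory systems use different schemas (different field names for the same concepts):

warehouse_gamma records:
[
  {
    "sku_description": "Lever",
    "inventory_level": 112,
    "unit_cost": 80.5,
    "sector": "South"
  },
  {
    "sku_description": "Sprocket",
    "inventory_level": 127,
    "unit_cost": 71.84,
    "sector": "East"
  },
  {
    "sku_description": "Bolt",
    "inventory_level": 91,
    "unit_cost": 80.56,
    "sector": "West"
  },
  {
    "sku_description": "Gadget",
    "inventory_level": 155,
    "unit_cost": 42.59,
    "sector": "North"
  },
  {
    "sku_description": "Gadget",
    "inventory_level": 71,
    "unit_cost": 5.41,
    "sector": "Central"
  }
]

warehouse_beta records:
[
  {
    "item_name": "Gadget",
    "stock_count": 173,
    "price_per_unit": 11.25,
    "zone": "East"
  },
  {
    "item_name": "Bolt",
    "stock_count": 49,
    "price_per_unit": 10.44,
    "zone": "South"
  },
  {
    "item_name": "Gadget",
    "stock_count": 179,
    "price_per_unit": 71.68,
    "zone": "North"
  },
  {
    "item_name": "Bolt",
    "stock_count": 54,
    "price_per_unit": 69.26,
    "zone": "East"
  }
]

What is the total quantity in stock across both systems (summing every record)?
1011

To reconcile these schemas, identify the field holding the quantity in stock in each system:
1. In warehouse_gamma it is "inventory_level"
2. In warehouse_beta it is "stock_count"

From warehouse_gamma: 112 + 127 + 91 + 155 + 71 = 556
From warehouse_beta: 173 + 49 + 179 + 54 = 455

Total: 556 + 455 = 1011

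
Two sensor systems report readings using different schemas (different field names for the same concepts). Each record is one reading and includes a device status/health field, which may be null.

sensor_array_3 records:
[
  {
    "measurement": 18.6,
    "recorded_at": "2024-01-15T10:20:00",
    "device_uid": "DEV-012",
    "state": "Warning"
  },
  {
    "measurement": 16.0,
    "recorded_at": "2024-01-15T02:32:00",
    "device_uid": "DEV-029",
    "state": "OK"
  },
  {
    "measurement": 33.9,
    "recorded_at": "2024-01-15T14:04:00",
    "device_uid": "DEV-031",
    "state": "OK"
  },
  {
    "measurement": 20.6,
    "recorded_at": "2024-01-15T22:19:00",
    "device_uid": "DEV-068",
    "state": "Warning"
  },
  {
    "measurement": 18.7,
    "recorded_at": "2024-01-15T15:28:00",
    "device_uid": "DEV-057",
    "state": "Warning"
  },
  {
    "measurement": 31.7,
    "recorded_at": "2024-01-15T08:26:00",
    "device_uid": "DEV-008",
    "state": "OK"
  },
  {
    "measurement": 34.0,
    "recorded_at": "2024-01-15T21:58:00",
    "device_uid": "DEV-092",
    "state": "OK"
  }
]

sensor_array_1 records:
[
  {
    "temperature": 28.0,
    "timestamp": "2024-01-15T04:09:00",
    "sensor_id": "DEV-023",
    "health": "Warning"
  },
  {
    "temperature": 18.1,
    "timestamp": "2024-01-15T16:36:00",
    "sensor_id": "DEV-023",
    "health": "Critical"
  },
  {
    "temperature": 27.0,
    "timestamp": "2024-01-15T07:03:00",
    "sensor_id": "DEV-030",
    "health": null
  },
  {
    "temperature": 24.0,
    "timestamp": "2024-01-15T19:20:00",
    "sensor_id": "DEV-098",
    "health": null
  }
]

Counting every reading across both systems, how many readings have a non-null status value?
9

Schema mapping: "state" (sensor_array_3) = "health" (sensor_array_1) = status

Non-null in sensor_array_3: 7
Non-null in sensor_array_1: 2

Total non-null: 7 + 2 = 9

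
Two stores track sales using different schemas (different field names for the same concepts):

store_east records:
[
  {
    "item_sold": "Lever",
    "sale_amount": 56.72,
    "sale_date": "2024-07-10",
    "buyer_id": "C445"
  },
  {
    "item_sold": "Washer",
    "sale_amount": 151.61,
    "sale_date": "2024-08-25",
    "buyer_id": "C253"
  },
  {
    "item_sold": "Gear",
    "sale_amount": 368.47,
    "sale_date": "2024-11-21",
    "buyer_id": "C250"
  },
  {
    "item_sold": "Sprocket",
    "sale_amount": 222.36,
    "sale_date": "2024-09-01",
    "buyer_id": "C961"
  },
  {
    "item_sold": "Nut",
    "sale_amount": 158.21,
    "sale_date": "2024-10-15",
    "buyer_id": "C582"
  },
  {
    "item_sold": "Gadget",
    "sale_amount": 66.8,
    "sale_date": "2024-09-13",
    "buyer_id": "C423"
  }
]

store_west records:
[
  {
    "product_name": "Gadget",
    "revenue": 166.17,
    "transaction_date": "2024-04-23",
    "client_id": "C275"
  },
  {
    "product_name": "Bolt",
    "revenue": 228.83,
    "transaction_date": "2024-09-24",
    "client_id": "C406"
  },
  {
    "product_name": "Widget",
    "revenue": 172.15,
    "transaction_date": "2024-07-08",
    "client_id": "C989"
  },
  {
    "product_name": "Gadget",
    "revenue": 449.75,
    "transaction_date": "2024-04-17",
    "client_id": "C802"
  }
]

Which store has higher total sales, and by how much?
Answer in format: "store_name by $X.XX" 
store_east by $7.27

Schema mapping: "sale_amount" (store_east) = "revenue" (store_west) = sale amount

Total for store_east: 1024.17
Total for store_west: 1016.90

Difference: |1024.17 - 1016.90| = 7.27
store_east has higher sales by $7.27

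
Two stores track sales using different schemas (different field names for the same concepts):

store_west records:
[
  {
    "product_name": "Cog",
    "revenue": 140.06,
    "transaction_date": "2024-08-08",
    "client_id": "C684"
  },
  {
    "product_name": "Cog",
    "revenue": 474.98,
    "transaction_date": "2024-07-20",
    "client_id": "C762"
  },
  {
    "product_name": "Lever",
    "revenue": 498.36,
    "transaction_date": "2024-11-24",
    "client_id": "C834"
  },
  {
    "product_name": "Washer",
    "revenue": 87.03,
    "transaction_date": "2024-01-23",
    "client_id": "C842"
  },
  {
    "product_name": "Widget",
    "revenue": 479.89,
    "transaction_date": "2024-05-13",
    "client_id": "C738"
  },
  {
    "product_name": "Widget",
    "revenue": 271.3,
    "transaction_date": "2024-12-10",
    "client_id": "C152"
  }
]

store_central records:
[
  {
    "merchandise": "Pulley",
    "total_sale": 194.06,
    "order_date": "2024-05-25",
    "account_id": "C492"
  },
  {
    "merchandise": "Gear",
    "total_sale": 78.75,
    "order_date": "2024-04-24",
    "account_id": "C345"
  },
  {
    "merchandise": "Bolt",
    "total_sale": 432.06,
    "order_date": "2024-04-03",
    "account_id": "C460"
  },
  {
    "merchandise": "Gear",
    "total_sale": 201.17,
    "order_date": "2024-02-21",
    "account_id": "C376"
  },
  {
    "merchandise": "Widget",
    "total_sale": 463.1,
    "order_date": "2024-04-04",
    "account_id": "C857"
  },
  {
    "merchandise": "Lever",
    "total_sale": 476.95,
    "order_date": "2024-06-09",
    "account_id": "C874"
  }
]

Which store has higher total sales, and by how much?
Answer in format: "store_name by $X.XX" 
store_west by $105.53

Schema mapping: "revenue" (store_west) = "total_sale" (store_central) = sale amount

Total for store_west: 1951.62
Total for store_central: 1846.09

Difference: |1951.62 - 1846.09| = 105.53
store_west has higher sales by $105.53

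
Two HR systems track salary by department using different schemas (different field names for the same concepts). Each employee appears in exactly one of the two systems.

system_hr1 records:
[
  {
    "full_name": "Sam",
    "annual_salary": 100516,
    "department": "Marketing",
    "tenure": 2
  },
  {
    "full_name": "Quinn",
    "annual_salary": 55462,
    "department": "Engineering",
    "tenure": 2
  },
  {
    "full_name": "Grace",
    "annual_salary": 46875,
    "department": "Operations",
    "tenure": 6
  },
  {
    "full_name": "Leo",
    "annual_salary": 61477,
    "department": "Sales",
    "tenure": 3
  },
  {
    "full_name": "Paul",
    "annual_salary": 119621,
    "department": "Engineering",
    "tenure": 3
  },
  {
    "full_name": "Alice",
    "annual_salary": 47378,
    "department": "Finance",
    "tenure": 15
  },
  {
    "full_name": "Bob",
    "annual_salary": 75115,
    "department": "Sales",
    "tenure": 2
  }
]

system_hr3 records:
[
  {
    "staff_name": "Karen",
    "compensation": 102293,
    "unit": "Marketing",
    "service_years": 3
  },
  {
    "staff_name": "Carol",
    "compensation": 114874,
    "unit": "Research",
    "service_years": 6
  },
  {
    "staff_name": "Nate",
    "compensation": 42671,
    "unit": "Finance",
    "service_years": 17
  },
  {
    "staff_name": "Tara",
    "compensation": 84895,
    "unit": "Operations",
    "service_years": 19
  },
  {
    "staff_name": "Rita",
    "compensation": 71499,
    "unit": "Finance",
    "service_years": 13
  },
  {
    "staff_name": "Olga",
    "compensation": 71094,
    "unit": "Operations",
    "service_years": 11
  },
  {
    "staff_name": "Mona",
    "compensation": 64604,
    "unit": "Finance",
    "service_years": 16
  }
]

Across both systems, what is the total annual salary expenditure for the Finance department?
226152

Schema mappings:
- "department" (system_hr1) = "unit" (system_hr3) = department
- "annual_salary" (system_hr1) = "compensation" (system_hr3) = salary

Finance salaries from system_hr1: 47378
Finance salaries from system_hr3: 178774

Total: 47378 + 178774 = 226152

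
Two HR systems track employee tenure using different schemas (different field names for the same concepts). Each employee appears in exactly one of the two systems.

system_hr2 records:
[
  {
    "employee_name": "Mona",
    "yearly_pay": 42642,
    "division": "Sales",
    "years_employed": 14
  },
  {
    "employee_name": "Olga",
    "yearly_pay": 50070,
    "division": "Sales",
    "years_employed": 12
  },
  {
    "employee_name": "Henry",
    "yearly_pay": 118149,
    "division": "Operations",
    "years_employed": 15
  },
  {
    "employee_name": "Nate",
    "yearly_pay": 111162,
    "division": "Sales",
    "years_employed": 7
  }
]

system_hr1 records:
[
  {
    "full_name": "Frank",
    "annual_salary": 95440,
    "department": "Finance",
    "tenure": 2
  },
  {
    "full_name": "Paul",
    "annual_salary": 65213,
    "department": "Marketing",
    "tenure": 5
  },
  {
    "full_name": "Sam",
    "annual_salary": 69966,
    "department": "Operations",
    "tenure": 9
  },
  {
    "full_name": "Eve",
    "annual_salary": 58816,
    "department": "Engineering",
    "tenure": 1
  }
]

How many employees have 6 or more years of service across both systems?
5

Reconcile schemas: "years_employed" (system_hr2) = "tenure" (system_hr1) = years of service

From system_hr2: 4 employees with >= 6 years
From system_hr1: 1 employees with >= 6 years

Total: 4 + 1 = 5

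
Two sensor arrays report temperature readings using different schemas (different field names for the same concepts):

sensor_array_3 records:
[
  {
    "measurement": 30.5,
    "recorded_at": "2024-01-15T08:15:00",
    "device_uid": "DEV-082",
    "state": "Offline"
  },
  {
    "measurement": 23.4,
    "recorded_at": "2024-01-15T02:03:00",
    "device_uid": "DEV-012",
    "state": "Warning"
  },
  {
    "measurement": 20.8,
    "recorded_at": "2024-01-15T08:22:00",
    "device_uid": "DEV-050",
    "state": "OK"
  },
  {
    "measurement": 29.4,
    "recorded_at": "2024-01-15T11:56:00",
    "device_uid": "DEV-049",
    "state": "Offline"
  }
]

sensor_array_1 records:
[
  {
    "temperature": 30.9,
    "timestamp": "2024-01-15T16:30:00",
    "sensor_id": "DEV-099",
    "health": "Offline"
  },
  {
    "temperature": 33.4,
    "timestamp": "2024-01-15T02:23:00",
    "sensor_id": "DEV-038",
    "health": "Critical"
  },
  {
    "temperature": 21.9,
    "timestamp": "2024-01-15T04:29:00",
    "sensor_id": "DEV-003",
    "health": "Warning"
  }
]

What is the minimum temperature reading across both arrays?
20.8

Schema mapping: "measurement" (sensor_array_3) = "temperature" (sensor_array_1) = temperature reading

Minimum in sensor_array_3: 20.8
Minimum in sensor_array_1: 21.9

Overall minimum: min(20.8, 21.9) = 20.8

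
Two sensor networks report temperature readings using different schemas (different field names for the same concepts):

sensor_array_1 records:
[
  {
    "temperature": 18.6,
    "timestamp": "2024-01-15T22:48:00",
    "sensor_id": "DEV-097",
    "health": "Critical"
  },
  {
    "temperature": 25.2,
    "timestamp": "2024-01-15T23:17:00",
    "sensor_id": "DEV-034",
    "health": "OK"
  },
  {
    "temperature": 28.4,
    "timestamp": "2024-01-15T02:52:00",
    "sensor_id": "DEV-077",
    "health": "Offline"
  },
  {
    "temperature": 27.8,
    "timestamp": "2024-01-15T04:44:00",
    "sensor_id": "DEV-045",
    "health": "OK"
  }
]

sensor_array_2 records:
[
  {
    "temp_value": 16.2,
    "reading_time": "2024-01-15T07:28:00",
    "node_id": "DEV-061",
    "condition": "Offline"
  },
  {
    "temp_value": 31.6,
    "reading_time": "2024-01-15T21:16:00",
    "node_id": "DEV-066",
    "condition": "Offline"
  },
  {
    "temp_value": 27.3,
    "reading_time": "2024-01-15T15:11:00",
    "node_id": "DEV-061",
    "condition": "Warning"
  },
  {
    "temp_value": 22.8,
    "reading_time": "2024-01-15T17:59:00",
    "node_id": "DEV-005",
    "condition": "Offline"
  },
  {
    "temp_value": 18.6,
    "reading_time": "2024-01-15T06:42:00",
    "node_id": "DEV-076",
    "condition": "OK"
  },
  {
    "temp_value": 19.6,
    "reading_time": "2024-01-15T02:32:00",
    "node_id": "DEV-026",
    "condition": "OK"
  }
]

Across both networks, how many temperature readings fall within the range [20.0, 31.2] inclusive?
5

Schema mapping: "temperature" (sensor_array_1) = "temp_value" (sensor_array_2) = temperature

Readings in [20.0, 31.2] from sensor_array_1: 3
Readings in [20.0, 31.2] from sensor_array_2: 2

Total count: 3 + 2 = 5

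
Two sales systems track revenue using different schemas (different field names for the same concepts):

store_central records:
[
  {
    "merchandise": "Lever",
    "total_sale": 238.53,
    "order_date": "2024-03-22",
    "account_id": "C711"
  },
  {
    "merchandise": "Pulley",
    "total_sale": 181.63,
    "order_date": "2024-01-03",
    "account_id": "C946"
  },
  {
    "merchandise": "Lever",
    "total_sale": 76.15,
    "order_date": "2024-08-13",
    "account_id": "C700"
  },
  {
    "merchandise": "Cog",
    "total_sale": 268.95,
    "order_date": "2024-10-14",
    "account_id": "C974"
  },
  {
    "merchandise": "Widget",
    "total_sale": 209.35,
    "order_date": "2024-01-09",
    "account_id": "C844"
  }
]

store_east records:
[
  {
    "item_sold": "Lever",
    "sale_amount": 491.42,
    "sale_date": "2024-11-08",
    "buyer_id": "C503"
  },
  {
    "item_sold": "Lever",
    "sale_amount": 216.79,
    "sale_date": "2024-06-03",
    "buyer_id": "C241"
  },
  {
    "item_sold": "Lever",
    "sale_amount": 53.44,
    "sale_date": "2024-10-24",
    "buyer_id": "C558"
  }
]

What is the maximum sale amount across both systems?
491.42

Reconcile: "total_sale" (store_central) = "sale_amount" (store_east) = sale amount

Maximum in store_central: 268.95
Maximum in store_east: 491.42

Overall maximum: max(268.95, 491.42) = 491.42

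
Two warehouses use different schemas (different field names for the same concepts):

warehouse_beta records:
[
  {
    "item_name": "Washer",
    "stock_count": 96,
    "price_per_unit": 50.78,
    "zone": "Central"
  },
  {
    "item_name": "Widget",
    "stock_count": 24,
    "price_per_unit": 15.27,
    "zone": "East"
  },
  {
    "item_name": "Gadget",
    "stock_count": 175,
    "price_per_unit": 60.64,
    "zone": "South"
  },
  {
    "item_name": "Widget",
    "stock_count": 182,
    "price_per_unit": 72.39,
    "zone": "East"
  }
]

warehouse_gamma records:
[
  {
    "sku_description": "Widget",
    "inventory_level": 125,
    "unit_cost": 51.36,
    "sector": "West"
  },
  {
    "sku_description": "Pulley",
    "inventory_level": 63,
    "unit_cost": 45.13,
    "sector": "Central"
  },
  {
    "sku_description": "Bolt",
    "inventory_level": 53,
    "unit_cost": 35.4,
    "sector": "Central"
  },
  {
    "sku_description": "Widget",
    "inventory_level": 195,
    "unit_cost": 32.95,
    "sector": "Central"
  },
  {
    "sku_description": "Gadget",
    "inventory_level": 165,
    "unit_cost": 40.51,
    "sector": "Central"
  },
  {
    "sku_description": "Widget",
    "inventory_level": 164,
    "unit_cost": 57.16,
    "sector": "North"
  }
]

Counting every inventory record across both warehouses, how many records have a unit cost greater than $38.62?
7

Schema mapping: "price_per_unit" (warehouse_beta) = "unit_cost" (warehouse_gamma) = unit cost

Records > $38.62 in warehouse_beta: 3
Records > $38.62 in warehouse_gamma: 4

Total count: 3 + 4 = 7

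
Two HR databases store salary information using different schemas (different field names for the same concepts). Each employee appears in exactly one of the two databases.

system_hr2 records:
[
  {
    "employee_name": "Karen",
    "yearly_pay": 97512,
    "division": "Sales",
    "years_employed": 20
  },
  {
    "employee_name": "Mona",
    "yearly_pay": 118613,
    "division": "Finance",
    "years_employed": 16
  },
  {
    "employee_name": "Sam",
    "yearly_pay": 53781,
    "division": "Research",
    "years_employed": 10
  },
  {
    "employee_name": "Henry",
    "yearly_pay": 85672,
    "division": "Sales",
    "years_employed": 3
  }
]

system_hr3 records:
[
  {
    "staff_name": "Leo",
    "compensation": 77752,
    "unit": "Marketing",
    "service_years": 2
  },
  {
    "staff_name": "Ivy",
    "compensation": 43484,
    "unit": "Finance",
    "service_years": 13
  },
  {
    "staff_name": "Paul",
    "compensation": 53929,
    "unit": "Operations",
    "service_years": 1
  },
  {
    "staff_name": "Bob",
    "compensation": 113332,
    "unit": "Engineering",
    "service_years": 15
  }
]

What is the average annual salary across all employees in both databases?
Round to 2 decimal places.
80509.38

Schema mapping: "yearly_pay" (system_hr2) = "compensation" (system_hr3) = annual salary

All salaries: [97512, 118613, 53781, 85672, 77752, 43484, 53929, 113332]
Sum: 644075
Count: 8
Average: 644075 / 8 = 80509.38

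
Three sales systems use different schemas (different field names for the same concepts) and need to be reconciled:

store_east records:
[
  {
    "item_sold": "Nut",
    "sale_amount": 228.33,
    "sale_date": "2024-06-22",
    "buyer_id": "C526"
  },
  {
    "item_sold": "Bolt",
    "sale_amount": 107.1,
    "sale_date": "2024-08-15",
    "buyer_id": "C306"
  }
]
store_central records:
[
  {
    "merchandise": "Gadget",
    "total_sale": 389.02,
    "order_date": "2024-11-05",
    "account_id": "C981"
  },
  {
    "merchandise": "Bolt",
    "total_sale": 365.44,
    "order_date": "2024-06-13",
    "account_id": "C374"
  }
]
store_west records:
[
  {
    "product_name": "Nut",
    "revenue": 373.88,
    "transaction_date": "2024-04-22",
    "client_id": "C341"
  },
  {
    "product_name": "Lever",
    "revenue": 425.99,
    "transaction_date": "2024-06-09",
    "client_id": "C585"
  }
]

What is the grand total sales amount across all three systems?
1889.76

Schema reconciliation - all amount fields map to sale amount:

store_east (sale_amount): 335.43
store_central (total_sale): 754.46
store_west (revenue): 799.87

Grand total: 1889.76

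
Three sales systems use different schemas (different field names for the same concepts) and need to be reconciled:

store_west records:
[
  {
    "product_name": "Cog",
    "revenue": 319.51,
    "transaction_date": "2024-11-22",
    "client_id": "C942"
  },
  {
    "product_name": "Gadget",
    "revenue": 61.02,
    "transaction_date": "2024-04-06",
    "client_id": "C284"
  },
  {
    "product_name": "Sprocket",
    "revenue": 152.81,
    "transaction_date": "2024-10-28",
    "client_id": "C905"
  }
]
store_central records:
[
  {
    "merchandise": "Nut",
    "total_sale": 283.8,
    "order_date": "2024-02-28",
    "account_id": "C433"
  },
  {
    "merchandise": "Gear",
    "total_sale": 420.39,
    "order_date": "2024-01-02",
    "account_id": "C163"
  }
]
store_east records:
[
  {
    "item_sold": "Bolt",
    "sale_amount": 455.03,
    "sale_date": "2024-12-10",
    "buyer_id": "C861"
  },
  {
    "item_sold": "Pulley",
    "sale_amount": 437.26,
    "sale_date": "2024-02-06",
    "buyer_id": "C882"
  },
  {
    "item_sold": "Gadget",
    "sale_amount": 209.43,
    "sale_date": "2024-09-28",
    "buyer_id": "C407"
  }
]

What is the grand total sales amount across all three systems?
2339.25

Schema reconciliation - all amount fields map to sale amount:

store_west (revenue): 533.34
store_central (total_sale): 704.19
store_east (sale_amount): 1101.72

Grand total: 2339.25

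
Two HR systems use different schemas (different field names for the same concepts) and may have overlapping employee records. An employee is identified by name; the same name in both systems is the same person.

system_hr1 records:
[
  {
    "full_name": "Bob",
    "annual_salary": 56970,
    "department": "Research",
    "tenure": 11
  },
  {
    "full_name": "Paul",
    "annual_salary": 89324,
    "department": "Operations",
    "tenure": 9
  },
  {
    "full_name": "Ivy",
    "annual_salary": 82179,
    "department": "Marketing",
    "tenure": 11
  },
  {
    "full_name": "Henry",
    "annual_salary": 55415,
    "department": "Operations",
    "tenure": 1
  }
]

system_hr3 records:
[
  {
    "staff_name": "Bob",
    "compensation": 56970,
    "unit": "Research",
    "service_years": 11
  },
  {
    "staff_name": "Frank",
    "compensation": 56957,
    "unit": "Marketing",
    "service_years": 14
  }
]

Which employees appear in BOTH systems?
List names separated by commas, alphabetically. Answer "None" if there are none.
Bob

Schema mapping: "full_name" (system_hr1) = "staff_name" (system_hr3) = employee name

Names in system_hr1: ['Bob', 'Henry', 'Ivy', 'Paul']
Names in system_hr3: ['Bob', 'Frank']

Intersection: ['Bob']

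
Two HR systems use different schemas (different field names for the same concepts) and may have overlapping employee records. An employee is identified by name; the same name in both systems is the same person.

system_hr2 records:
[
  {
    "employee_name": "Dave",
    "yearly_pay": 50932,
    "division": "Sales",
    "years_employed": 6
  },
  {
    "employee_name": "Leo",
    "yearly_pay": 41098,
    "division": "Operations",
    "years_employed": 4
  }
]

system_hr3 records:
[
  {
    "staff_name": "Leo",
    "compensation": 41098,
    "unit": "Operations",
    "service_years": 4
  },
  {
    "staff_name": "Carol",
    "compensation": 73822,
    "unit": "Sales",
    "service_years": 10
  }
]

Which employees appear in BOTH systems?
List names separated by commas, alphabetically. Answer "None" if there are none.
Leo

Schema mapping: "employee_name" (system_hr2) = "staff_name" (system_hr3) = employee name

Names in system_hr2: ['Dave', 'Leo']
Names in system_hr3: ['Carol', 'Leo']

Intersection: ['Leo']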